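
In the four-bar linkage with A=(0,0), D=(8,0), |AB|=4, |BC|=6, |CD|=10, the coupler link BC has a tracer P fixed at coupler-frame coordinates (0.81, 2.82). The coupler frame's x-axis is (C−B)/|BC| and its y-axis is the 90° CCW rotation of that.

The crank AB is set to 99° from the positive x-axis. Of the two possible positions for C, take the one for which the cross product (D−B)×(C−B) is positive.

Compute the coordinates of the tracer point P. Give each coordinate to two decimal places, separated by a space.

-2.36 6.32

A=(0,0), D=(8.00,0)
B = A + 4.00·(cos99°, sin99°) = (-0.6257, 3.9508)
|BD| = 9.4875
circle(B,6.00) ∩ circle(D,10.00): a=1.3709, h=5.8413
  candidates: C₊=(3.0530,8.6907) cross=55.419; C₋=(-1.8118,-1.9308) cross=-55.419
  mode + wants cross > 0 → take C=(3.0530,8.6907) (cross=55.419)
ex = (C−B)/|BC| = (0.6131,0.7900); ey = (-0.7900,0.6131)
P = B + 0.81·ex + 2.82·ey = (-2.3569,6.3197)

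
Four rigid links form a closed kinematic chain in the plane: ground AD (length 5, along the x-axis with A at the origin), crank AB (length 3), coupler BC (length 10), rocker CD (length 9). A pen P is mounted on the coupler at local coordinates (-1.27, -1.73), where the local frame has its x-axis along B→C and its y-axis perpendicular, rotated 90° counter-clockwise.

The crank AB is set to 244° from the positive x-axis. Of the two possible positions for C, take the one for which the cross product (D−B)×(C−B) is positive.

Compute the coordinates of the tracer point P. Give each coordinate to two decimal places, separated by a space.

0.28 -4.13

A=(0,0), D=(5.00,0)
B = A + 3.00·(cos244°, sin244°) = (-1.3151, -2.6964)
|BD| = 6.8667
circle(B,10.00) ∩ circle(D,9.00): a=4.8168, h=8.7635
  candidates: C₊=(-0.3264,7.2546) cross=60.176; C₋=(6.5560,-8.8645) cross=-60.176
  mode + wants cross > 0 → take C=(-0.3264,7.2546) (cross=60.176)
ex = (C−B)/|BC| = (0.0989,0.9951); ey = (-0.9951,0.0989)
P = B + -1.27·ex + -1.73·ey = (0.2808,-4.1312)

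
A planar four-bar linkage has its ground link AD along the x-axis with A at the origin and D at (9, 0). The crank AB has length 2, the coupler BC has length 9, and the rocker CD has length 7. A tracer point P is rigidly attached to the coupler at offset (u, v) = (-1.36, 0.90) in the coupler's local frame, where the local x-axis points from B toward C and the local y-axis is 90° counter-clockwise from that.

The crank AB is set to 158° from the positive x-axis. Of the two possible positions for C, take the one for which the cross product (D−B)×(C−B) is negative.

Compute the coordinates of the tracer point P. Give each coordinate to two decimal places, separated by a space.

A=(0,0), D=(9.00,0)
B = A + 2.00·(cos158°, sin158°) = (-1.8544, 0.7492)
|BD| = 10.8802
circle(B,9.00) ∩ circle(D,7.00): a=6.9107, h=5.7657
  candidates: C₊=(5.4369,6.0253) cross=62.731; C₋=(4.6429,-5.4786) cross=-62.731
  mode - wants cross < 0 → take C=(4.6429,-5.4786) (cross=-62.731)
ex = (C−B)/|BC| = (0.7219,-0.6920); ey = (0.6920,0.7219)
P = B + -1.36·ex + 0.90·ey = (-2.2134,2.3400)

-2.21 2.34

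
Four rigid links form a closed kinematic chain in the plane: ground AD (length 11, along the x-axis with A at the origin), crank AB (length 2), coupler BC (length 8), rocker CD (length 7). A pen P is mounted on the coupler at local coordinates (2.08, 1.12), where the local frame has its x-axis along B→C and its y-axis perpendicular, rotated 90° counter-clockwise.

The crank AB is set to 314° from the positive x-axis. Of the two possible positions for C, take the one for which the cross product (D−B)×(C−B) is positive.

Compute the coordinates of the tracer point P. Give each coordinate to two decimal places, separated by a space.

A=(0,0), D=(11.00,0)
B = A + 2.00·(cos314°, sin314°) = (1.3893, -1.4387)
|BD| = 9.7178
circle(B,8.00) ∩ circle(D,7.00): a=5.6307, h=5.6829
  candidates: C₊=(6.1166,5.0152) cross=55.225; C₋=(7.7993,-6.2254) cross=-55.225
  mode + wants cross > 0 → take C=(6.1166,5.0152) (cross=55.225)
ex = (C−B)/|BC| = (0.5909,0.8067); ey = (-0.8067,0.5909)
P = B + 2.08·ex + 1.12·ey = (1.7149,0.9012)

1.71 0.90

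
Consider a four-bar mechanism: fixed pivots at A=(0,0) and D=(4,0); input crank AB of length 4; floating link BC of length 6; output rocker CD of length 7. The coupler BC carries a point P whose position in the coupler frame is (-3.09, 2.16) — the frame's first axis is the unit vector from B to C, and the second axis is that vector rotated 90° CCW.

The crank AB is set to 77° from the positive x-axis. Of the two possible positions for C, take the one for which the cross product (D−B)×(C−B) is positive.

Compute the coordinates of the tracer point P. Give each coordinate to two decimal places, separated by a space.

A=(0,0), D=(4.00,0)
B = A + 4.00·(cos77°, sin77°) = (0.8998, 3.8975)
|BD| = 4.9801
circle(B,6.00) ∩ circle(D,7.00): a=1.1849, h=5.8818
  candidates: C₊=(6.2406,6.6317) cross=29.292; C₋=(-2.9658,-0.6913) cross=-29.292
  mode + wants cross > 0 → take C=(6.2406,6.6317) (cross=29.292)
ex = (C−B)/|BC| = (0.8901,0.4557); ey = (-0.4557,0.8901)
P = B + -3.09·ex + 2.16·ey = (-2.8350,4.4120)

-2.84 4.41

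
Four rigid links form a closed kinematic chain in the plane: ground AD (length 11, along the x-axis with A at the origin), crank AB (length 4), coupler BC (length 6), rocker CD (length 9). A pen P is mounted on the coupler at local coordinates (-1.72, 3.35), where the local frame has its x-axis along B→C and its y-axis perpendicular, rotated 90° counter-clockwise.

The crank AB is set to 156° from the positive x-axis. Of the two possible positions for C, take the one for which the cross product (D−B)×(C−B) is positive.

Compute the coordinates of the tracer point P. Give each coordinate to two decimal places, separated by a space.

A=(0,0), D=(11.00,0)
B = A + 4.00·(cos156°, sin156°) = (-3.6542, 1.6269)
|BD| = 14.7442
circle(B,6.00) ∩ circle(D,9.00): a=5.8461, h=1.3503
  candidates: C₊=(2.3052,2.3239) cross=19.909; C₋=(2.0072,-0.3602) cross=-19.909
  mode + wants cross > 0 → take C=(2.3052,2.3239) (cross=19.909)
ex = (C−B)/|BC| = (0.9932,0.1162); ey = (-0.1162,0.9932)
P = B + -1.72·ex + 3.35·ey = (-5.7517,4.7545)

-5.75 4.75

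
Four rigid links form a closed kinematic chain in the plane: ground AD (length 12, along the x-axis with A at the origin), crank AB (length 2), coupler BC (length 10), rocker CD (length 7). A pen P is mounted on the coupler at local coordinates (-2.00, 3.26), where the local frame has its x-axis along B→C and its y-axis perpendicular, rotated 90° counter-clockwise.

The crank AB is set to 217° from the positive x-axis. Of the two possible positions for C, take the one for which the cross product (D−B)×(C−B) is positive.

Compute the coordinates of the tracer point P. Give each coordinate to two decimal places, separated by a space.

-5.10 0.34

A=(0,0), D=(12.00,0)
B = A + 2.00·(cos217°, sin217°) = (-1.5973, -1.2036)
|BD| = 13.6504
circle(B,10.00) ∩ circle(D,7.00): a=8.6933, h=4.9423
  candidates: C₊=(6.6264,4.4860) cross=67.465; C₋=(7.4980,-5.3602) cross=-67.465
  mode + wants cross > 0 → take C=(6.6264,4.4860) (cross=67.465)
ex = (C−B)/|BC| = (0.8224,0.5690); ey = (-0.5690,0.8224)
P = B + -2.00·ex + 3.26·ey = (-5.0968,0.3394)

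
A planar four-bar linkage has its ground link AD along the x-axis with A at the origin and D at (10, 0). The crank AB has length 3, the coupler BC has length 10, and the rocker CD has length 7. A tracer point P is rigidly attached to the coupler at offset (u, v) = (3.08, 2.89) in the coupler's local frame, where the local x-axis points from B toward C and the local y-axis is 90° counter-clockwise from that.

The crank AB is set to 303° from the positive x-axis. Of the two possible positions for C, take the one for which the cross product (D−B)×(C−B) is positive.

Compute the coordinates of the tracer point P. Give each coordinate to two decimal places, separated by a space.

A=(0,0), D=(10.00,0)
B = A + 3.00·(cos303°, sin303°) = (1.6339, -2.5160)
|BD| = 8.7362
circle(B,10.00) ∩ circle(D,7.00): a=7.2870, h=6.8483
  candidates: C₊=(6.6399,6.1408) cross=59.829; C₋=(10.5845,-6.9756) cross=-59.829
  mode + wants cross > 0 → take C=(6.6399,6.1408) (cross=59.829)
ex = (C−B)/|BC| = (0.5006,0.8657); ey = (-0.8657,0.5006)
P = B + 3.08·ex + 2.89·ey = (0.6739,1.5970)

0.67 1.60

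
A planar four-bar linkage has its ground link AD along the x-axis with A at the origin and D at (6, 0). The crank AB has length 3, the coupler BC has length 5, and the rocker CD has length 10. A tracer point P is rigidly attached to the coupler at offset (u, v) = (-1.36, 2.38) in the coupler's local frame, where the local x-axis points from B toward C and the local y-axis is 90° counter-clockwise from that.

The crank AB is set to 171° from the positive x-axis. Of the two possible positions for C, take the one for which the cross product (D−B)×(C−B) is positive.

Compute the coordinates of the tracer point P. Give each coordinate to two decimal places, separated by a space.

-5.48 -0.61

A=(0,0), D=(6.00,0)
B = A + 3.00·(cos171°, sin171°) = (-2.9631, 0.4693)
|BD| = 8.9753
circle(B,5.00) ∩ circle(D,10.00): a=0.3096, h=4.9904
  candidates: C₊=(-2.3930,5.4367) cross=44.791; C₋=(-2.9149,-4.5305) cross=-44.791
  mode + wants cross > 0 → take C=(-2.3930,5.4367) (cross=44.791)
ex = (C−B)/|BC| = (0.1140,0.9935); ey = (-0.9935,0.1140)
P = B + -1.36·ex + 2.38·ey = (-5.4826,-0.6105)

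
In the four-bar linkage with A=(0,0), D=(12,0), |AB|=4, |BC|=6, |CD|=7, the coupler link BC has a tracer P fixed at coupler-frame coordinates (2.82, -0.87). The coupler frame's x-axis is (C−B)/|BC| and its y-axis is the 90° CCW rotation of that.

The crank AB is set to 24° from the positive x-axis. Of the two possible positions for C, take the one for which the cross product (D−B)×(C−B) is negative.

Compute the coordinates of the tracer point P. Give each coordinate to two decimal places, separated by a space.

4.03 -1.30

A=(0,0), D=(12.00,0)
B = A + 4.00·(cos24°, sin24°) = (3.6542, 1.6269)
|BD| = 8.5029
circle(B,6.00) ∩ circle(D,7.00): a=3.4870, h=4.8827
  candidates: C₊=(8.0110,5.7522) cross=41.517; C₋=(6.1425,-3.8327) cross=-41.517
  mode - wants cross < 0 → take C=(6.1425,-3.8327) (cross=-41.517)
ex = (C−B)/|BC| = (0.4147,-0.9099); ey = (0.9099,0.4147)
P = B + 2.82·ex + -0.87·ey = (4.0320,-1.2999)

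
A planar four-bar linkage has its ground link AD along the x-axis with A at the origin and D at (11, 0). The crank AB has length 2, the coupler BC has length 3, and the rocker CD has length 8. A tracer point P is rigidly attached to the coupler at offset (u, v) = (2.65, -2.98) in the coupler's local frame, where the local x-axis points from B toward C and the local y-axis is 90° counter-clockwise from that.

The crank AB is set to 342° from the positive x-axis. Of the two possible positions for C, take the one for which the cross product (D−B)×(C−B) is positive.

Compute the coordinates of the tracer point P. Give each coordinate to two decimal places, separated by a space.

A=(0,0), D=(11.00,0)
B = A + 2.00·(cos342°, sin342°) = (1.9021, -0.6180)
|BD| = 9.1189
circle(B,3.00) ∩ circle(D,8.00): a=1.5437, h=2.5724
  candidates: C₊=(3.2679,2.0530) cross=23.457; C₋=(3.6166,-3.0798) cross=-23.457
  mode + wants cross > 0 → take C=(3.2679,2.0530) (cross=23.457)
ex = (C−B)/|BC| = (0.4553,0.8904); ey = (-0.8904,0.4553)
P = B + 2.65·ex + -2.98·ey = (5.7618,0.3847)

5.76 0.38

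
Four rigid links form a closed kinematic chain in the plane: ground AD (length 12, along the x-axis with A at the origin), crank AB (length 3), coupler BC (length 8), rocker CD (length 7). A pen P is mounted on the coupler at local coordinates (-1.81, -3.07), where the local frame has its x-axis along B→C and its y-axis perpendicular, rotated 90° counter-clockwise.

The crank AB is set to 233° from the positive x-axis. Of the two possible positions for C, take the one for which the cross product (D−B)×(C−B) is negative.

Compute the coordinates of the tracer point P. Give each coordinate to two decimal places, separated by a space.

-4.10 -5.12

A=(0,0), D=(12.00,0)
B = A + 3.00·(cos233°, sin233°) = (-1.8054, -2.3959)
|BD| = 14.0118
circle(B,8.00) ∩ circle(D,7.00): a=7.5412, h=2.6704
  candidates: C₊=(5.1680,1.5246) cross=37.417; C₋=(6.0813,-3.7375) cross=-37.417
  mode - wants cross < 0 → take C=(6.0813,-3.7375) (cross=-37.417)
ex = (C−B)/|BC| = (0.9858,-0.1677); ey = (0.1677,0.9858)
P = B + -1.81·ex + -3.07·ey = (-4.1046,-5.1189)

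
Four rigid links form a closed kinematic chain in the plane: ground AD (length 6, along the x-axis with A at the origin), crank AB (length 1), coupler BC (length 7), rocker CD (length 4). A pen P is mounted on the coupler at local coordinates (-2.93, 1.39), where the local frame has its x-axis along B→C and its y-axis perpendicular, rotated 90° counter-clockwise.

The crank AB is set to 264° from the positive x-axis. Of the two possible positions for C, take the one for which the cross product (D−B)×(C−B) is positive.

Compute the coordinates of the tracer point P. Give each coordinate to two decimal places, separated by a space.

A=(0,0), D=(6.00,0)
B = A + 1.00·(cos264°, sin264°) = (-0.1045, -0.9945)
|BD| = 6.1850
circle(B,7.00) ∩ circle(D,4.00): a=5.7602, h=3.9774
  candidates: C₊=(4.9412,3.8573) cross=24.600; C₋=(6.2203,-3.9939) cross=-24.600
  mode + wants cross > 0 → take C=(4.9412,3.8573) (cross=24.600)
ex = (C−B)/|BC| = (0.7208,0.6931); ey = (-0.6931,0.7208)
P = B + -2.93·ex + 1.39·ey = (-3.1800,-2.0234)

-3.18 -2.02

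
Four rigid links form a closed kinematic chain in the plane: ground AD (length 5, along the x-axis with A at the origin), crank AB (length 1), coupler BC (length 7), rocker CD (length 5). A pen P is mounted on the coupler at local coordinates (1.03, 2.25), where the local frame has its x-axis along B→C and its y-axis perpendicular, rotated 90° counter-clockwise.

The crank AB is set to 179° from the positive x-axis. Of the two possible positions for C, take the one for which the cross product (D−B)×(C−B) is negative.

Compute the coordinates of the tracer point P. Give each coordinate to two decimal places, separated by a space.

A=(0,0), D=(5.00,0)
B = A + 1.00·(cos179°, sin179°) = (-0.9998, 0.0175)
|BD| = 5.9999
circle(B,7.00) ∩ circle(D,5.00): a=5.0000, h=4.8990
  candidates: C₊=(4.0144,4.9019) cross=29.393; C₋=(3.9859,-4.8961) cross=-29.393
  mode - wants cross < 0 → take C=(3.9859,-4.8961) (cross=-29.393)
ex = (C−B)/|BC| = (0.7122,-0.7019); ey = (0.7019,0.7122)
P = B + 1.03·ex + 2.25·ey = (1.3131,0.8970)

1.31 0.90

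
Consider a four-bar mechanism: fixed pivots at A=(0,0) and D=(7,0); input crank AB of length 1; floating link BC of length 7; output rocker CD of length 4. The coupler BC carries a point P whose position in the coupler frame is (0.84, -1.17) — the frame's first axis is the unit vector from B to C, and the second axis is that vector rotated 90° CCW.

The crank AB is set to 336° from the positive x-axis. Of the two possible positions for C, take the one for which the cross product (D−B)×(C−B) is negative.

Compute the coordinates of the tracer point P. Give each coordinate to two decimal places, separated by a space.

1.03 -1.84

A=(0,0), D=(7.00,0)
B = A + 1.00·(cos336°, sin336°) = (0.9135, -0.4067)
|BD| = 6.1000
circle(B,7.00) ∩ circle(D,4.00): a=5.7549, h=3.9851
  candidates: C₊=(6.3899,3.9532) cross=24.309; C₋=(6.9214,-3.9992) cross=-24.309
  mode - wants cross < 0 → take C=(6.9214,-3.9992) (cross=-24.309)
ex = (C−B)/|BC| = (0.8583,-0.5132); ey = (0.5132,0.8583)
P = B + 0.84·ex + -1.17·ey = (1.0340,-1.8420)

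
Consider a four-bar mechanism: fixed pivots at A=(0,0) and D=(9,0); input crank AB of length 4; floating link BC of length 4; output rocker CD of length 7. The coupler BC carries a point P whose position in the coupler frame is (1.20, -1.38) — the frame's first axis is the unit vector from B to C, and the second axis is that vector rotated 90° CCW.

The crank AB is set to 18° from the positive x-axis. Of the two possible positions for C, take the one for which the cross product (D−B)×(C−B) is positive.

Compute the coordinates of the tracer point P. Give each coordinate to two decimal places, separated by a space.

5.33 2.25

A=(0,0), D=(9.00,0)
B = A + 4.00·(cos18°, sin18°) = (3.8042, 1.2361)
|BD| = 5.3408
circle(B,4.00) ∩ circle(D,7.00): a=-0.4190, h=3.9780
  candidates: C₊=(4.3172,5.2030) cross=21.246; C₋=(2.4759,-2.5369) cross=-21.246
  mode + wants cross > 0 → take C=(4.3172,5.2030) (cross=21.246)
ex = (C−B)/|BC| = (0.1282,0.9917); ey = (-0.9917,0.1282)
P = B + 1.20·ex + -1.38·ey = (5.3267,2.2492)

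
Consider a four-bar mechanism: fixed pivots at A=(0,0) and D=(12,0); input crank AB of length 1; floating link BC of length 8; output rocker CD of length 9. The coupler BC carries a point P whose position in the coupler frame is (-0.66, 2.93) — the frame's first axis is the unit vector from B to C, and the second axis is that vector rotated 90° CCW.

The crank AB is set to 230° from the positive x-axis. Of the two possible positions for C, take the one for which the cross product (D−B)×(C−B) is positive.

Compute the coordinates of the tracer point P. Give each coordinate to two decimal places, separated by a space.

A=(0,0), D=(12.00,0)
B = A + 1.00·(cos230°, sin230°) = (-0.6428, -0.7660)
|BD| = 12.6660
circle(B,8.00) ∩ circle(D,9.00): a=5.6619, h=5.6518
  candidates: C₊=(4.6669,5.2178) cross=71.586; C₋=(5.3506,-6.0651) cross=-71.586
  mode + wants cross > 0 → take C=(4.6669,5.2178) (cross=71.586)
ex = (C−B)/|BC| = (0.6637,0.7480); ey = (-0.7480,0.6637)
P = B + -0.66·ex + 2.93·ey = (-3.2724,0.6850)

-3.27 0.68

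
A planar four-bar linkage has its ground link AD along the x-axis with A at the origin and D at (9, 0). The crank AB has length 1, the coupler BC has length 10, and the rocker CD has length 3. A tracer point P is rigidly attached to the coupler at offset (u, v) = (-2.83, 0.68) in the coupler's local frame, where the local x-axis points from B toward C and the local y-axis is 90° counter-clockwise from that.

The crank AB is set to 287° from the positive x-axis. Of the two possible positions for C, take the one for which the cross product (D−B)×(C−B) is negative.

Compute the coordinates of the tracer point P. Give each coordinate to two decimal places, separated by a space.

-2.37 0.23

A=(0,0), D=(9.00,0)
B = A + 1.00·(cos287°, sin287°) = (0.2924, -0.9563)
|BD| = 8.7600
circle(B,10.00) ∩ circle(D,3.00): a=9.5741, h=2.8874
  candidates: C₊=(9.4940,2.9590) cross=25.294; C₋=(10.1244,-2.7813) cross=-25.294
  mode - wants cross < 0 → take C=(10.1244,-2.7813) (cross=-25.294)
ex = (C−B)/|BC| = (0.9832,-0.1825); ey = (0.1825,0.9832)
P = B + -2.83·ex + 0.68·ey = (-2.3660,0.2288)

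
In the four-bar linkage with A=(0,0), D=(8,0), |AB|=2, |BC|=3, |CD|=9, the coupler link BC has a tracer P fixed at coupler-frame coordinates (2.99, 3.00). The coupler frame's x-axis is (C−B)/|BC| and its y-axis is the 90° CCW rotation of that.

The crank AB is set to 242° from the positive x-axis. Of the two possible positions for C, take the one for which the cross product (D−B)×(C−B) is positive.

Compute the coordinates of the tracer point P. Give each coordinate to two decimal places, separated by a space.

A=(0,0), D=(8.00,0)
B = A + 2.00·(cos242°, sin242°) = (-0.9389, -1.7659)
|BD| = 9.1117
circle(B,3.00) ∩ circle(D,9.00): a=0.6049, h=2.9384
  candidates: C₊=(-0.9150,1.2340) cross=26.774; C₋=(0.2239,-4.5313) cross=-26.774
  mode + wants cross > 0 → take C=(-0.9150,1.2340) (cross=26.774)
ex = (C−B)/|BC| = (0.0080,1.0000); ey = (-1.0000,0.0080)
P = B + 2.99·ex + 3.00·ey = (-3.9150,1.2480)

-3.91 1.25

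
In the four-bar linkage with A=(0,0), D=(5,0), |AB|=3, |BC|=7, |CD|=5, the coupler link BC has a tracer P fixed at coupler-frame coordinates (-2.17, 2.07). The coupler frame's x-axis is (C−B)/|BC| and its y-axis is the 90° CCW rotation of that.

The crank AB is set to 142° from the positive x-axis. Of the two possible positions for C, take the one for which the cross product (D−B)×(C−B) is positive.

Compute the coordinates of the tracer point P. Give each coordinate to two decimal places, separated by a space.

-5.22 2.77

A=(0,0), D=(5.00,0)
B = A + 3.00·(cos142°, sin142°) = (-2.3640, 1.8470)
|BD| = 7.5921
circle(B,7.00) ∩ circle(D,5.00): a=5.3766, h=4.4824
  candidates: C₊=(3.9415,4.8867) cross=34.031; C₋=(1.7606,-3.8087) cross=-34.031
  mode + wants cross > 0 → take C=(3.9415,4.8867) (cross=34.031)
ex = (C−B)/|BC| = (0.9008,0.4342); ey = (-0.4342,0.9008)
P = B + -2.17·ex + 2.07·ey = (-5.2176,2.7693)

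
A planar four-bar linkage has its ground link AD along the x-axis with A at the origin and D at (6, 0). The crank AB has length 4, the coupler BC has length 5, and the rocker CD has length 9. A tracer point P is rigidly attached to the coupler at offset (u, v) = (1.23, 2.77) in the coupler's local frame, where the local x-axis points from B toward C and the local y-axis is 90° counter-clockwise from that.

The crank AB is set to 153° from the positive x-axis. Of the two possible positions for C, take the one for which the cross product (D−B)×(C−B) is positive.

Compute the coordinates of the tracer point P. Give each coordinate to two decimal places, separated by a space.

-5.16 4.39

A=(0,0), D=(6.00,0)
B = A + 4.00·(cos153°, sin153°) = (-3.5640, 1.8160)
|BD| = 9.7349
circle(B,5.00) ∩ circle(D,9.00): a=1.9912, h=4.5864
  candidates: C₊=(-0.7522,5.9504) cross=44.648; C₋=(-2.4633,-3.0614) cross=-44.648
  mode + wants cross > 0 → take C=(-0.7522,5.9504) (cross=44.648)
ex = (C−B)/|BC| = (0.5624,0.8269); ey = (-0.8269,0.5624)
P = B + 1.23·ex + 2.77·ey = (-5.1628,4.3908)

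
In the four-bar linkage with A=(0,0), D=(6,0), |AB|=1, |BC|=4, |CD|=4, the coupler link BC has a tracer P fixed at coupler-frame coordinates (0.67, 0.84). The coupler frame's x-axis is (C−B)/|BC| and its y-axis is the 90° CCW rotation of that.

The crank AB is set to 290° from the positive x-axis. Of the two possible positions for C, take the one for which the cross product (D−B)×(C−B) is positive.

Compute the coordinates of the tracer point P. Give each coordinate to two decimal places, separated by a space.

A=(0,0), D=(6.00,0)
B = A + 1.00·(cos290°, sin290°) = (0.3420, -0.9397)
|BD| = 5.7355
circle(B,4.00) ∩ circle(D,4.00): a=2.8677, h=2.7886
  candidates: C₊=(2.7141,2.2810) cross=15.994; C₋=(3.6279,-3.2207) cross=-15.994
  mode + wants cross > 0 → take C=(2.7141,2.2810) (cross=15.994)
ex = (C−B)/|BC| = (0.5930,0.8052); ey = (-0.8052,0.5930)
P = B + 0.67·ex + 0.84·ey = (0.0630,0.0979)

0.06 0.10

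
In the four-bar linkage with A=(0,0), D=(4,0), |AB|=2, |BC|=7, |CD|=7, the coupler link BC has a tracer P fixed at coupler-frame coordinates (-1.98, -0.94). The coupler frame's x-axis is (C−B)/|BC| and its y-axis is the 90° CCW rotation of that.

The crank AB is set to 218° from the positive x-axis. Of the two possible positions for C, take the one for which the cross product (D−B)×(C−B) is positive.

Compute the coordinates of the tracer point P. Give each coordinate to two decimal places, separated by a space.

-1.05 -3.36

A=(0,0), D=(4.00,0)
B = A + 2.00·(cos218°, sin218°) = (-1.5760, -1.2313)
|BD| = 5.7104
circle(B,7.00) ∩ circle(D,7.00): a=2.8552, h=6.3912
  candidates: C₊=(-0.1662,5.6252) cross=36.496; C₋=(2.5901,-6.8565) cross=-36.496
  mode + wants cross > 0 → take C=(-0.1662,5.6252) (cross=36.496)
ex = (C−B)/|BC| = (0.2014,0.9795); ey = (-0.9795,0.2014)
P = B + -1.98·ex + -0.94·ey = (-1.0541,-3.3601)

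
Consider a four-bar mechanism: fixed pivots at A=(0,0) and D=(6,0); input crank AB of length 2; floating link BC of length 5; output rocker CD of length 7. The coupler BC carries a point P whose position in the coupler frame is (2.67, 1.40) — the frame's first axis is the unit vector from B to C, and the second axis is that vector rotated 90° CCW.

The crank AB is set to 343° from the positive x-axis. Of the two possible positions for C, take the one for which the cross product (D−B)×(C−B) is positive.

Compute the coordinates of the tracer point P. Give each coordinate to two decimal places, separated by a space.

A=(0,0), D=(6.00,0)
B = A + 2.00·(cos343°, sin343°) = (1.9126, -0.5847)
|BD| = 4.1290
circle(B,5.00) ∩ circle(D,7.00): a=-0.8418, h=4.9286
  candidates: C₊=(0.3813,4.1750) cross=20.350; C₋=(1.7773,-5.5829) cross=-20.350
  mode + wants cross > 0 → take C=(0.3813,4.1750) (cross=20.350)
ex = (C−B)/|BC| = (-0.3063,0.9519); ey = (-0.9519,-0.3063)
P = B + 2.67·ex + 1.40·ey = (-0.2378,1.5282)

-0.24 1.53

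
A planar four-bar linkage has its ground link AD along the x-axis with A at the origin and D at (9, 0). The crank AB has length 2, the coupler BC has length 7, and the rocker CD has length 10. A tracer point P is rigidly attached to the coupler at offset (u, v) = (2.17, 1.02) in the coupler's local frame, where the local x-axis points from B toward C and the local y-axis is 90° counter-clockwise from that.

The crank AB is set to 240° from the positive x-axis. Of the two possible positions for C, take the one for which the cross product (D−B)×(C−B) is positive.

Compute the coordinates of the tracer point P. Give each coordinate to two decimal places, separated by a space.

-1.56 0.60

A=(0,0), D=(9.00,0)
B = A + 2.00·(cos240°, sin240°) = (-1.0000, -1.7321)
|BD| = 10.1489
circle(B,7.00) ∩ circle(D,10.00): a=2.5619, h=6.5144
  candidates: C₊=(0.4125,5.1240) cross=66.114; C₋=(2.6360,-7.7136) cross=-66.114
  mode + wants cross > 0 → take C=(0.4125,5.1240) (cross=66.114)
ex = (C−B)/|BC| = (0.2018,0.9794); ey = (-0.9794,0.2018)
P = B + 2.17·ex + 1.02·ey = (-1.5611,0.5991)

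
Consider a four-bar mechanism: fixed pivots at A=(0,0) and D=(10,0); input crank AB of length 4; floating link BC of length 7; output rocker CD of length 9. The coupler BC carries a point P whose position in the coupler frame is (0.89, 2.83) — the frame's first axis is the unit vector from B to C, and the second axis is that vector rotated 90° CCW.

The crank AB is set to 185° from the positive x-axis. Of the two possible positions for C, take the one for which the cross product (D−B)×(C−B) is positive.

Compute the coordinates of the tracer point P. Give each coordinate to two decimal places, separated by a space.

A=(0,0), D=(10.00,0)
B = A + 4.00·(cos185°, sin185°) = (-3.9848, -0.3486)
|BD| = 13.9891
circle(B,7.00) ∩ circle(D,9.00): a=5.8508, h=3.8429
  candidates: C₊=(1.7685,3.6389) cross=53.759; C₋=(1.9600,-4.0445) cross=-53.759
  mode + wants cross > 0 → take C=(1.7685,3.6389) (cross=53.759)
ex = (C−B)/|BC| = (0.8219,0.5696); ey = (-0.5696,0.8219)
P = B + 0.89·ex + 2.83·ey = (-4.8654,2.4843)

-4.87 2.48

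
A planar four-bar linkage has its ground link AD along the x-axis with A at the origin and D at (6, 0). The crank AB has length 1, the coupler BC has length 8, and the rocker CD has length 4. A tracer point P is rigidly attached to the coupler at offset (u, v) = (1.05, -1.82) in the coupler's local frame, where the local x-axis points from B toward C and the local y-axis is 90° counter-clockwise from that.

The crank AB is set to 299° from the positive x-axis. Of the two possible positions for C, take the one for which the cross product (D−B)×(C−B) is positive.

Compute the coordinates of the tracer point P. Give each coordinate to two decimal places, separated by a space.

2.41 -1.71

A=(0,0), D=(6.00,0)
B = A + 1.00·(cos299°, sin299°) = (0.4848, -0.8746)
|BD| = 5.5841
circle(B,8.00) ∩ circle(D,4.00): a=7.0900, h=3.7057
  candidates: C₊=(6.9069,3.8958) cross=20.693; C₋=(8.0677,-3.4241) cross=-20.693
  mode + wants cross > 0 → take C=(6.9069,3.8958) (cross=20.693)
ex = (C−B)/|BC| = (0.8028,0.5963); ey = (-0.5963,0.8028)
P = B + 1.05·ex + -1.82·ey = (2.4130,-1.7095)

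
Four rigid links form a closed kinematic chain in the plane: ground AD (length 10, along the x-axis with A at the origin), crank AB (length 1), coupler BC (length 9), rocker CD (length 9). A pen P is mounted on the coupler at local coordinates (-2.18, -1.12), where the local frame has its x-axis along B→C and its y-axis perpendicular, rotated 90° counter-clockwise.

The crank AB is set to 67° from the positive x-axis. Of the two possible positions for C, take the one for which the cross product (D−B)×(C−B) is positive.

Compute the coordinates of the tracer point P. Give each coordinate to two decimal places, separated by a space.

-0.06 -1.49

A=(0,0), D=(10.00,0)
B = A + 1.00·(cos67°, sin67°) = (0.3907, 0.9205)
|BD| = 9.6533
circle(B,9.00) ∩ circle(D,9.00): a=4.8266, h=7.5963
  candidates: C₊=(5.9197,8.0219) cross=73.329; C₋=(4.4710,-7.1014) cross=-73.329
  mode + wants cross > 0 → take C=(5.9197,8.0219) (cross=73.329)
ex = (C−B)/|BC| = (0.6143,0.7890); ey = (-0.7890,0.6143)
P = B + -2.18·ex + -1.12·ey = (-0.0648,-1.4877)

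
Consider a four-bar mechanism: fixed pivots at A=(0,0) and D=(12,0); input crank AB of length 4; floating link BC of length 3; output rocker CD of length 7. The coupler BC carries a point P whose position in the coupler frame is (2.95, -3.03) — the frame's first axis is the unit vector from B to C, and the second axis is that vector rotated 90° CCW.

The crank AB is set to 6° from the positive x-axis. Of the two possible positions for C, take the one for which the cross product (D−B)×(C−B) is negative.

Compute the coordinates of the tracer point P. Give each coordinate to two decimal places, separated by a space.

2.66 -3.60

A=(0,0), D=(12.00,0)
B = A + 4.00·(cos6°, sin6°) = (3.9781, 0.4181)
|BD| = 8.0328
circle(B,3.00) ∩ circle(D,7.00): a=1.5266, h=2.5825
  candidates: C₊=(5.6371,2.9177) cross=20.745; C₋=(5.3682,-2.2404) cross=-20.745
  mode - wants cross < 0 → take C=(5.3682,-2.2404) (cross=-20.745)
ex = (C−B)/|BC| = (0.4634,-0.8862); ey = (0.8862,0.4634)
P = B + 2.95·ex + -3.03·ey = (2.6600,-3.6001)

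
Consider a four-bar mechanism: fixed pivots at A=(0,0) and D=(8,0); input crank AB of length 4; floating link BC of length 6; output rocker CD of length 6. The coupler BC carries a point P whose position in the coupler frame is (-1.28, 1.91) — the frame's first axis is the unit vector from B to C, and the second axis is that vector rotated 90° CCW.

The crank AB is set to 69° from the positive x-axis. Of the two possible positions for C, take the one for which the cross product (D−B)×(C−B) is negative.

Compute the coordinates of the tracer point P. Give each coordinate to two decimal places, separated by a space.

A=(0,0), D=(8.00,0)
B = A + 4.00·(cos69°, sin69°) = (1.4335, 3.7343)
|BD| = 7.5541
circle(B,6.00) ∩ circle(D,6.00): a=3.7771, h=4.6620
  candidates: C₊=(7.0213,5.9196) cross=35.217; C₋=(2.4121,-2.1853) cross=-35.217
  mode - wants cross < 0 → take C=(2.4121,-2.1853) (cross=-35.217)
ex = (C−B)/|BC| = (0.1631,-0.9866); ey = (0.9866,0.1631)
P = B + -1.28·ex + 1.91·ey = (3.1091,5.3087)

3.11 5.31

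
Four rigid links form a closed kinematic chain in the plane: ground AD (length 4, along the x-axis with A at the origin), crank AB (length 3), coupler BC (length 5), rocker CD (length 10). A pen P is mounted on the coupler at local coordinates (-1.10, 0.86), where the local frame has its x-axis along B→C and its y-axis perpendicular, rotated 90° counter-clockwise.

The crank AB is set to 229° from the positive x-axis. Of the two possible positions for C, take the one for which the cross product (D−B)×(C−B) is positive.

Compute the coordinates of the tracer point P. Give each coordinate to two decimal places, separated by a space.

A=(0,0), D=(4.00,0)
B = A + 3.00·(cos229°, sin229°) = (-1.9682, -2.2641)
|BD| = 6.3832
circle(B,5.00) ∩ circle(D,10.00): a=-2.6832, h=4.2191
  candidates: C₊=(-5.9734,0.7289) cross=26.931; C₋=(-2.9804,-7.1606) cross=-26.931
  mode + wants cross > 0 → take C=(-5.9734,0.7289) (cross=26.931)
ex = (C−B)/|BC| = (-0.8010,0.5986); ey = (-0.5986,-0.8010)
P = B + -1.10·ex + 0.86·ey = (-1.6018,-3.6115)

-1.60 -3.61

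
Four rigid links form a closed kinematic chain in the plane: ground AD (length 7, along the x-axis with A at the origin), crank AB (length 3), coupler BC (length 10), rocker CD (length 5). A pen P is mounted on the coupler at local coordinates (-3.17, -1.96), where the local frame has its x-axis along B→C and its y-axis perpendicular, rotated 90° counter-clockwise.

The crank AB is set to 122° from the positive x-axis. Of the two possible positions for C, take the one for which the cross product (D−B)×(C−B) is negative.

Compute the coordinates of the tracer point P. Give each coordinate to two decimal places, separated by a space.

A=(0,0), D=(7.00,0)
B = A + 3.00·(cos122°, sin122°) = (-1.5898, 2.5441)
|BD| = 8.9586
circle(B,10.00) ∩ circle(D,5.00): a=8.6652, h=4.9914
  candidates: C₊=(8.1362,4.8692) cross=44.716; C₋=(5.3012,-4.7026) cross=-44.716
  mode - wants cross < 0 → take C=(5.3012,-4.7026) (cross=-44.716)
ex = (C−B)/|BC| = (0.6891,-0.7247); ey = (0.7247,0.6891)
P = B + -3.17·ex + -1.96·ey = (-5.1945,3.4907)

-5.19 3.49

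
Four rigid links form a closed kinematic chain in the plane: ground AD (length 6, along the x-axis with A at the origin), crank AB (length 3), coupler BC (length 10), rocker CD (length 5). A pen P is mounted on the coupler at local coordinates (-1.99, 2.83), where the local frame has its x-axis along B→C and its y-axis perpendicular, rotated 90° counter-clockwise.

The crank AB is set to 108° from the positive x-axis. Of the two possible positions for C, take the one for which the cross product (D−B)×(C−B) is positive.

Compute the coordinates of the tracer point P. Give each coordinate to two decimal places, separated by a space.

A=(0,0), D=(6.00,0)
B = A + 3.00·(cos108°, sin108°) = (-0.9271, 2.8532)
|BD| = 7.4916
circle(B,10.00) ∩ circle(D,5.00): a=8.7514, h=4.8387
  candidates: C₊=(9.0076,3.9943) cross=36.250; C₋=(5.3220,-4.9538) cross=-36.250
  mode + wants cross > 0 → take C=(9.0076,3.9943) (cross=36.250)
ex = (C−B)/|BC| = (0.9935,0.1141); ey = (-0.1141,0.9935)
P = B + -1.99·ex + 2.83·ey = (-3.2270,5.4376)

-3.23 5.44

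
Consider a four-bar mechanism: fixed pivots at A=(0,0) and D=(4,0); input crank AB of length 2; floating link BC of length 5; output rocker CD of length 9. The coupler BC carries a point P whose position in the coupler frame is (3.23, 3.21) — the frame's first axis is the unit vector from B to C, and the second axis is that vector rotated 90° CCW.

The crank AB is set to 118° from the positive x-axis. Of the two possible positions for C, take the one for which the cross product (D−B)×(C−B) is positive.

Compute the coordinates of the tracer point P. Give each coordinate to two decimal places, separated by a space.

A=(0,0), D=(4.00,0)
B = A + 2.00·(cos118°, sin118°) = (-0.9389, 1.7659)
|BD| = 5.2451
circle(B,5.00) ∩ circle(D,9.00): a=-2.7157, h=4.1982
  candidates: C₊=(-2.0827,6.6333) cross=22.020; C₋=(-4.9095,-1.2729) cross=-22.020
  mode + wants cross > 0 → take C=(-2.0827,6.6333) (cross=22.020)
ex = (C−B)/|BC| = (-0.2287,0.9735); ey = (-0.9735,-0.2287)
P = B + 3.23·ex + 3.21·ey = (-4.8027,4.1760)

-4.80 4.18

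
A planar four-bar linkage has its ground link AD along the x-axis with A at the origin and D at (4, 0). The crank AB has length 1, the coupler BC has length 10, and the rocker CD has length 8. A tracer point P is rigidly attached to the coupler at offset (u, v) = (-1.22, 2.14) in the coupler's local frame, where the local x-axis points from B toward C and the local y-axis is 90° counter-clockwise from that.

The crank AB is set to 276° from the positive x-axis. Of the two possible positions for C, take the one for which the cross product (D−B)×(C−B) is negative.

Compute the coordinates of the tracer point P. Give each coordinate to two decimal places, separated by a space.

A=(0,0), D=(4.00,0)
B = A + 1.00·(cos276°, sin276°) = (0.1045, -0.9945)
|BD| = 4.0204
circle(B,10.00) ∩ circle(D,8.00): a=6.4874, h=7.6101
  candidates: C₊=(4.5078,7.9839) cross=30.596; C₋=(8.2728,-6.7634) cross=-30.596
  mode - wants cross < 0 → take C=(8.2728,-6.7634) (cross=-30.596)
ex = (C−B)/|BC| = (0.8168,-0.5769); ey = (0.5769,0.8168)
P = B + -1.22·ex + 2.14·ey = (0.3425,1.4573)

0.34 1.46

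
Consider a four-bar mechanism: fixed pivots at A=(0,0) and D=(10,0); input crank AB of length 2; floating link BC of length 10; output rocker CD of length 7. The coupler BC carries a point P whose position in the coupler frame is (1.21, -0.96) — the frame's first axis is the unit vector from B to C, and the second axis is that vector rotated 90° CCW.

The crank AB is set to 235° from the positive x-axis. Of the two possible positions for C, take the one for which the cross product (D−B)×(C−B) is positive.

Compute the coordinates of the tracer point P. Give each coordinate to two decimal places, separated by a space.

A=(0,0), D=(10.00,0)
B = A + 2.00·(cos235°, sin235°) = (-1.1472, -1.6383)
|BD| = 11.2669
circle(B,10.00) ∩ circle(D,7.00): a=7.8967, h=6.1353
  candidates: C₊=(5.7735,5.5800) cross=69.126; C₋=(7.5578,-6.5601) cross=-69.126
  mode + wants cross > 0 → take C=(5.7735,5.5800) (cross=69.126)
ex = (C−B)/|BC| = (0.6921,0.7218); ey = (-0.7218,0.6921)
P = B + 1.21·ex + -0.96·ey = (0.3832,-1.4293)

0.38 -1.43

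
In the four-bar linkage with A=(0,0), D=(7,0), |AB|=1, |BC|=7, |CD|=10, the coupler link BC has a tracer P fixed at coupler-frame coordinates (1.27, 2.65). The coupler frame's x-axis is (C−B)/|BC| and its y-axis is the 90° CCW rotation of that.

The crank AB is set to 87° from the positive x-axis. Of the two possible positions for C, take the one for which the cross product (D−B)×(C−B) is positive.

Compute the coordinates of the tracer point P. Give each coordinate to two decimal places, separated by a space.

A=(0,0), D=(7.00,0)
B = A + 1.00·(cos87°, sin87°) = (0.0523, 0.9986)
|BD| = 7.0191
circle(B,7.00) ∩ circle(D,10.00): a=-0.1234, h=6.9989
  candidates: C₊=(0.9259,7.9439) cross=49.126; C₋=(-1.0656,-5.9115) cross=-49.126
  mode + wants cross > 0 → take C=(0.9259,7.9439) (cross=49.126)
ex = (C−B)/|BC| = (0.1248,0.9922); ey = (-0.9922,0.1248)
P = B + 1.27·ex + 2.65·ey = (-2.4185,2.5894)

-2.42 2.59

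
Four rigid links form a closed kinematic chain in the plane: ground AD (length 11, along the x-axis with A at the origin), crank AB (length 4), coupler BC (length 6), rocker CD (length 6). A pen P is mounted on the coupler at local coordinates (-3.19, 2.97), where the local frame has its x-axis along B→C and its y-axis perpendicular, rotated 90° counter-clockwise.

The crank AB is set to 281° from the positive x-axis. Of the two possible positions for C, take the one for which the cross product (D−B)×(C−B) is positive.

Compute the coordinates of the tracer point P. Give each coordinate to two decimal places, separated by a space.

A=(0,0), D=(11.00,0)
B = A + 4.00·(cos281°, sin281°) = (0.7632, -3.9265)
|BD| = 10.9640
circle(B,6.00) ∩ circle(D,6.00): a=5.4820, h=2.4388
  candidates: C₊=(5.0082,0.3138) cross=26.739; C₋=(6.7550,-4.2403) cross=-26.739
  mode + wants cross > 0 → take C=(5.0082,0.3138) (cross=26.739)
ex = (C−B)/|BC| = (0.7075,0.7067); ey = (-0.7067,0.7075)
P = B + -3.19·ex + 2.97·ey = (-3.5926,-4.0797)

-3.59 -4.08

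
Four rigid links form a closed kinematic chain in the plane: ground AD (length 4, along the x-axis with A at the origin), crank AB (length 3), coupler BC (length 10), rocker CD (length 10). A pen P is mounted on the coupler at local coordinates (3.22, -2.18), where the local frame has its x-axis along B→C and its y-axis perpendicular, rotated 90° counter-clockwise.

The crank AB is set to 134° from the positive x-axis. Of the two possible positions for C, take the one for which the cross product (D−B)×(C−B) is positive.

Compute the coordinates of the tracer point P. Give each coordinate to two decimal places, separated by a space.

A=(0,0), D=(4.00,0)
B = A + 3.00·(cos134°, sin134°) = (-2.0840, 2.1580)
|BD| = 6.4554
circle(B,10.00) ∩ circle(D,10.00): a=3.2277, h=9.4648
  candidates: C₊=(4.1221,9.9993) cross=61.099; C₋=(-2.2060,-7.8412) cross=-61.099
  mode + wants cross > 0 → take C=(4.1221,9.9993) (cross=61.099)
ex = (C−B)/|BC| = (0.6206,0.7841); ey = (-0.7841,0.6206)
P = B + 3.22·ex + -2.18·ey = (1.6238,3.3300)

1.62 3.33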